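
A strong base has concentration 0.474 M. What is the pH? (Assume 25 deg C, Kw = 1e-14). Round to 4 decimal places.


A strong base dissociates completely, so [OH-] equals the given concentration.
pOH = -log10([OH-]) = -log10(0.474) = 0.324222
pH = 14 - pOH = 14 - 0.324222
pH = 13.675778, rounded to 4 dp:

13.6758


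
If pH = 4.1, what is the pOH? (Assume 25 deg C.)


At 25 deg C, pH + pOH = 14.
pOH = 14 - pH = 14 - 4.1
pOH = 9.9:

9.90


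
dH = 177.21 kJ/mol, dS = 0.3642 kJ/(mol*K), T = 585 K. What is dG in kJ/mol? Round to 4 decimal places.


Gibbs: dG = dH - T*dS (consistent units, dS already in kJ/(mol*K)).
T*dS = 585 * 0.3642 = 213.057
dG = 177.21 - (213.057)
dG = -35.847 kJ/mol, rounded to 4 dp:

-35.8470 kJ/mol


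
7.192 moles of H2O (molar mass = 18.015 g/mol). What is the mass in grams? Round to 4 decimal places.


mass = n * M
mass = 7.192 * 18.015
mass = 129.56388 g, rounded to 4 dp:

129.5639 g


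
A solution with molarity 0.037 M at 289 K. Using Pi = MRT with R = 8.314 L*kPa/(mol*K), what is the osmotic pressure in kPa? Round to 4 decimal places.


Osmotic pressure (van't Hoff): Pi = M*R*T.
RT = 8.314 * 289 = 2402.746
Pi = 0.037 * 2402.746
Pi = 88.901602 kPa, rounded to 4 dp:

88.9016 kPa


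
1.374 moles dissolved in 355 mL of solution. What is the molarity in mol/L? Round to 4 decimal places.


Convert volume to liters: V_L = V_mL / 1000.
V_L = 355 / 1000 = 0.355 L
M = n / V_L = 1.374 / 0.355
M = 3.87042254 mol/L, rounded to 4 dp:

3.8704 mol/L


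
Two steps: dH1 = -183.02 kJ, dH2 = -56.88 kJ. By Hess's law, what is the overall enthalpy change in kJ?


Hess's law: enthalpy is a state function, so add the step enthalpies.
dH_total = dH1 + dH2 = -183.02 + (-56.88)
dH_total = -239.9 kJ:

-239.90 kJ


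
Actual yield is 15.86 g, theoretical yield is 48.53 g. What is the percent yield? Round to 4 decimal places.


% yield = 100 * actual / theoretical
% yield = 100 * 15.86 / 48.53
% yield = 32.68081599 %, rounded to 4 dp:

32.6808 %


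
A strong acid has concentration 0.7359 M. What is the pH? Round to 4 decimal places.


A strong acid dissociates completely, so [H+] equals the given concentration.
pH = -log10([H+]) = -log10(0.7359)
pH = 0.1331812, rounded to 4 dp:

0.1332


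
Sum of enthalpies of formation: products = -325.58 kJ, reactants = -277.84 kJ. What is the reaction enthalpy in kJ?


dH_rxn = sum(dH_f products) - sum(dH_f reactants)
dH_rxn = -325.58 - (-277.84)
dH_rxn = -47.74 kJ:

-47.74 kJ


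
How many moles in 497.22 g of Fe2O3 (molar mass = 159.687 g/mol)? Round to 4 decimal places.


n = mass / M
n = 497.22 / 159.687
n = 3.11371621 mol, rounded to 4 dp:

3.1137 mol


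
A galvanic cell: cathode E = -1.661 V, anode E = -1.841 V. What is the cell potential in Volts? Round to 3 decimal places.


Standard cell potential: E_cell = E_cathode - E_anode.
E_cell = -1.661 - (-1.841)
E_cell = 0.18 V, rounded to 3 dp:

0.180 V


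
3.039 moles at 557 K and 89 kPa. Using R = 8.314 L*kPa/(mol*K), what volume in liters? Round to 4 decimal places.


PV = nRT, solve for V = nRT / P.
nRT = 3.039 * 8.314 * 557 = 14073.299
V = 14073.299 / 89
V = 158.12695506 L, rounded to 4 dp:

158.1270 L


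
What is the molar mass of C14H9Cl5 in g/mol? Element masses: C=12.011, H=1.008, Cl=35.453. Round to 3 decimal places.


M = sum(count * atomic_mass) over atoms.
M = 14*12.011 + 9*1.008 + 5*35.453
M = 168.154 + 9.072 + 177.265
M = 354.491 g/mol, rounded to 3 dp:

354.491 g/mol


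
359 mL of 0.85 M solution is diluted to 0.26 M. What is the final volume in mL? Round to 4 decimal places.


Dilution: M1*V1 = M2*V2, solve for V2.
V2 = M1*V1 / M2
V2 = 0.85 * 359 / 0.26
V2 = 305.15 / 0.26
V2 = 1173.65384615 mL, rounded to 4 dp:

1173.6538 mL


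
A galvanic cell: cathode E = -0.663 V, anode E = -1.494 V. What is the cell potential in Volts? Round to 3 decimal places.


Standard cell potential: E_cell = E_cathode - E_anode.
E_cell = -0.663 - (-1.494)
E_cell = 0.831 V, rounded to 3 dp:

0.831 V


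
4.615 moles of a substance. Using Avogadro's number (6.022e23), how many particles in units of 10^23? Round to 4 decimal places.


N = n * NA, then divide by 1e23 for the requested units.
N / 1e23 = n * 6.022
N / 1e23 = 4.615 * 6.022
N / 1e23 = 27.79153, rounded to 4 dp:

27.7915


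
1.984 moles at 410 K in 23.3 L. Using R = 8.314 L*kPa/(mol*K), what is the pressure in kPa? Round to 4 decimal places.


PV = nRT, solve for P = nRT / V.
nRT = 1.984 * 8.314 * 410 = 6762.9402
P = 6762.9402 / 23.3
P = 290.25494421 kPa, rounded to 4 dp:

290.2549 kPa


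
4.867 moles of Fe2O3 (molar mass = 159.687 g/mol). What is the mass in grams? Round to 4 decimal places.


mass = n * M
mass = 4.867 * 159.687
mass = 777.196629 g, rounded to 4 dp:

777.1966 g


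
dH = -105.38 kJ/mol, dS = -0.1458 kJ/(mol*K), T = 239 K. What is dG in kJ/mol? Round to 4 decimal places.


Gibbs: dG = dH - T*dS (consistent units, dS already in kJ/(mol*K)).
T*dS = 239 * -0.1458 = -34.8462
dG = -105.38 - (-34.8462)
dG = -70.5338 kJ/mol, rounded to 4 dp:

-70.5338 kJ/mol


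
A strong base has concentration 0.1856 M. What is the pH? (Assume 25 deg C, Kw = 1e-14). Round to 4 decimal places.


A strong base dissociates completely, so [OH-] equals the given concentration.
pOH = -log10([OH-]) = -log10(0.1856) = 0.731422
pH = 14 - pOH = 14 - 0.731422
pH = 13.268578, rounded to 4 dp:

13.2686


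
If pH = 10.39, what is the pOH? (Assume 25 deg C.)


At 25 deg C, pH + pOH = 14.
pOH = 14 - pH = 14 - 10.39
pOH = 3.61:

3.61


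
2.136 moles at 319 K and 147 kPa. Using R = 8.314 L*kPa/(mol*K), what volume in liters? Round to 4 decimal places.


PV = nRT, solve for V = nRT / P.
nRT = 2.136 * 8.314 * 319 = 5665.0266
V = 5665.0266 / 147
V = 38.53759592 L, rounded to 4 dp:

38.5376 L


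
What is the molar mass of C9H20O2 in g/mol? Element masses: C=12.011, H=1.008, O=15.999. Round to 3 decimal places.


M = sum(count * atomic_mass) over atoms.
M = 9*12.011 + 20*1.008 + 2*15.999
M = 108.099 + 20.16 + 31.998
M = 160.257 g/mol, rounded to 3 dp:

160.257 g/mol


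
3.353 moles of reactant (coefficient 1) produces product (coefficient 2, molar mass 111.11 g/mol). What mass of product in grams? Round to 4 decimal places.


Use the coefficient ratio to convert reactant moles to product moles, then multiply by the product's molar mass.
moles_P = moles_R * (coeff_P / coeff_R) = 3.353 * (2/1) = 6.706
mass_P = moles_P * M_P = 6.706 * 111.11
mass_P = 745.10366 g, rounded to 4 dp:

745.1037 g


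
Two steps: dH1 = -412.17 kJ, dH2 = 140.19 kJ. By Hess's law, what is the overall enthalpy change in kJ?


Hess's law: enthalpy is a state function, so add the step enthalpies.
dH_total = dH1 + dH2 = -412.17 + (140.19)
dH_total = -271.98 kJ:

-271.98 kJ


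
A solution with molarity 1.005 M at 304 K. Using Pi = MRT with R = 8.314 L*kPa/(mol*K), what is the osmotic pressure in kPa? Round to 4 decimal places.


Osmotic pressure (van't Hoff): Pi = M*R*T.
RT = 8.314 * 304 = 2527.456
Pi = 1.005 * 2527.456
Pi = 2540.09328 kPa, rounded to 4 dp:

2540.0933 kPa


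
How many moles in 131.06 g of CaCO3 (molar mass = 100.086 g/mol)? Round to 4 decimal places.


n = mass / M
n = 131.06 / 100.086
n = 1.30947385 mol, rounded to 4 dp:

1.3095 mol


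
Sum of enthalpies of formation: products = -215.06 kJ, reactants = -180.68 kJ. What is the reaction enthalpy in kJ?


dH_rxn = sum(dH_f products) - sum(dH_f reactants)
dH_rxn = -215.06 - (-180.68)
dH_rxn = -34.38 kJ:

-34.38 kJ


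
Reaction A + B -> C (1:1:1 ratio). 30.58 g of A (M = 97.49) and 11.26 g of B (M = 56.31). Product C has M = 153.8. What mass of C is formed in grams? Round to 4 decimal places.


Find moles of each reactant; the smaller value is the limiting reagent in a 1:1:1 reaction, so moles_C equals moles of the limiter.
n_A = mass_A / M_A = 30.58 / 97.49 = 0.313673 mol
n_B = mass_B / M_B = 11.26 / 56.31 = 0.199964 mol
Limiting reagent: B (smaller), n_limiting = 0.199964 mol
mass_C = n_limiting * M_C = 0.199964 * 153.8
mass_C = 30.7544632 g, rounded to 4 dp:

30.7545 g


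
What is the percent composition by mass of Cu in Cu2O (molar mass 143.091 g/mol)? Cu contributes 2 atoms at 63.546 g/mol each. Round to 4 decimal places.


pct = 100 * (n_elem * M_elem) / M_total
mass_contribution = 2 * 63.546 = 127.092 g/mol
pct = 100 * 127.092 / 143.091
pct = 88.81900329 %, rounded to 4 dp:

88.8190 %


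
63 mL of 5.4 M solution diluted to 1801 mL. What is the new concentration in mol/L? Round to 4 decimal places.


Dilution: M1*V1 = M2*V2, solve for M2.
M2 = M1*V1 / V2
M2 = 5.4 * 63 / 1801
M2 = 340.2 / 1801
M2 = 0.18889506 mol/L, rounded to 4 dp:

0.1889 mol/L


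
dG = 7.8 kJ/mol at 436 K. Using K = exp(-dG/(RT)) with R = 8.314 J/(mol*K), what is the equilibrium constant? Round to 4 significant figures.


dG is in kJ/mol; multiply by 1000 to match R in J/(mol*K).
RT = 8.314 * 436 = 3624.904 J/mol
exponent = -dG*1000 / (RT) = -(7.8*1000) / 3624.904 = -2.15178112
K = exp(-2.15178112)
K = 0.11627687, rounded to 4 significant figures:

0.1163


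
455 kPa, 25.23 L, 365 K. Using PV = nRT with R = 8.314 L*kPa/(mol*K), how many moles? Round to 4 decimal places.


PV = nRT, solve for n = PV / (RT).
PV = 455 * 25.23 = 11479.65
RT = 8.314 * 365 = 3034.61
n = 11479.65 / 3034.61
n = 3.78290785 mol, rounded to 4 dp:

3.7829 mol


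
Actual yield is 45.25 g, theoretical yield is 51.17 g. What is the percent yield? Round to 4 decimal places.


% yield = 100 * actual / theoretical
% yield = 100 * 45.25 / 51.17
% yield = 88.43072113 %, rounded to 4 dp:

88.4307 %


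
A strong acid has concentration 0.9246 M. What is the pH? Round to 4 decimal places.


A strong acid dissociates completely, so [H+] equals the given concentration.
pH = -log10([H+]) = -log10(0.9246)
pH = 0.03404611, rounded to 4 dp:

0.0340


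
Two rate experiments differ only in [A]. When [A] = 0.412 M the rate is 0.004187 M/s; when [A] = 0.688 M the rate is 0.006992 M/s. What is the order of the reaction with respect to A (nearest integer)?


Rate is proportional to [A]^n, so rate2/rate1 = ([A]2/[A]1)^n. Take logs to solve for n.
rate2/rate1 = 0.006992 / 0.004187 = 1.6699
[A]2/[A]1 = 0.688 / 0.412 = 1.6699
n = ln(1.6699) / ln(1.6699) = 1.0
Nearest integer order:

1


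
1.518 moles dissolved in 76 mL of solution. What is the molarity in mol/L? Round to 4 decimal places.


Convert volume to liters: V_L = V_mL / 1000.
V_L = 76 / 1000 = 0.076 L
M = n / V_L = 1.518 / 0.076
M = 19.97368421 mol/L, rounded to 4 dp:

19.9737 mol/L


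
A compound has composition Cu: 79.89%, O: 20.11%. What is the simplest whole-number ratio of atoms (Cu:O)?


Assume 100 g of compound, divide each mass% by atomic mass to get moles, then normalize by the smallest to get a raw atom ratio.
Moles per 100 g: Cu: 79.89/63.546 = 1.2572, O: 20.11/15.999 = 1.257
Raw ratio (divide by min = 1.257): Cu: 1.0, O: 1.0
Multiply by 1 to clear fractions: Cu: 1.0 ~= 1, O: 1.0 ~= 1
Reduce by GCD to get the simplest whole-number ratio:

1:1


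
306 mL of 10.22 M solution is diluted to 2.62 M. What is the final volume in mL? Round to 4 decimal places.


Dilution: M1*V1 = M2*V2, solve for V2.
V2 = M1*V1 / M2
V2 = 10.22 * 306 / 2.62
V2 = 3127.32 / 2.62
V2 = 1193.63358779 mL, rounded to 4 dp:

1193.6336 mL


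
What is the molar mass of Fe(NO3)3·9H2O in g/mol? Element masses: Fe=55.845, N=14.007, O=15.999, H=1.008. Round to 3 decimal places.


M = sum(count * atomic_mass) over atoms.
M = 1*55.845 + 3*14.007 + 18*15.999 + 18*1.008
M = 55.845 + 42.021 + 287.982 + 18.144
M = 403.992 g/mol, rounded to 3 dp:

403.992 g/mol


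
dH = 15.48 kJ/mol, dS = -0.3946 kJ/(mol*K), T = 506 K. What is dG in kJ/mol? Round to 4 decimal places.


Gibbs: dG = dH - T*dS (consistent units, dS already in kJ/(mol*K)).
T*dS = 506 * -0.3946 = -199.6676
dG = 15.48 - (-199.6676)
dG = 215.1476 kJ/mol, rounded to 4 dp:

215.1476 kJ/mol


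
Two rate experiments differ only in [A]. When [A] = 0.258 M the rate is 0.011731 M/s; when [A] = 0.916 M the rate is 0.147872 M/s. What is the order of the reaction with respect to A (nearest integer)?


Rate is proportional to [A]^n, so rate2/rate1 = ([A]2/[A]1)^n. Take logs to solve for n.
rate2/rate1 = 0.147872 / 0.011731 = 12.6052
[A]2/[A]1 = 0.916 / 0.258 = 3.5504
n = ln(12.6052) / ln(3.5504) = 2.0
Nearest integer order:

2


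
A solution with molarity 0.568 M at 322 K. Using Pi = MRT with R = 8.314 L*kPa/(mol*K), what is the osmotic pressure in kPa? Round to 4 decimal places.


Osmotic pressure (van't Hoff): Pi = M*R*T.
RT = 8.314 * 322 = 2677.108
Pi = 0.568 * 2677.108
Pi = 1520.597344 kPa, rounded to 4 dp:

1520.5973 kPa


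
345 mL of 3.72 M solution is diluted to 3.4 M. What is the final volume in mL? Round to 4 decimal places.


Dilution: M1*V1 = M2*V2, solve for V2.
V2 = M1*V1 / M2
V2 = 3.72 * 345 / 3.4
V2 = 1283.4 / 3.4
V2 = 377.47058824 mL, rounded to 4 dp:

377.4706 mL


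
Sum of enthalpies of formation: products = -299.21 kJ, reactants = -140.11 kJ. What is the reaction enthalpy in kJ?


dH_rxn = sum(dH_f products) - sum(dH_f reactants)
dH_rxn = -299.21 - (-140.11)
dH_rxn = -159.1 kJ:

-159.10 kJ


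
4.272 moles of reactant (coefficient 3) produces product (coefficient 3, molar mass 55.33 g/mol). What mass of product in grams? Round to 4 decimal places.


Use the coefficient ratio to convert reactant moles to product moles, then multiply by the product's molar mass.
moles_P = moles_R * (coeff_P / coeff_R) = 4.272 * (3/3) = 4.272
mass_P = moles_P * M_P = 4.272 * 55.33
mass_P = 236.36976 g, rounded to 4 dp:

236.3698 g


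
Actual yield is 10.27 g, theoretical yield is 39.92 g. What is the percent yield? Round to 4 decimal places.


% yield = 100 * actual / theoretical
% yield = 100 * 10.27 / 39.92
% yield = 25.72645291 %, rounded to 4 dp:

25.7265 %


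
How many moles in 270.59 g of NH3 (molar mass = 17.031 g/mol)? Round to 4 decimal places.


n = mass / M
n = 270.59 / 17.031
n = 15.88808643 mol, rounded to 4 dp:

15.8881 mol


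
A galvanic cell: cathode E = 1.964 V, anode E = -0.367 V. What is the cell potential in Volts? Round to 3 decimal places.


Standard cell potential: E_cell = E_cathode - E_anode.
E_cell = 1.964 - (-0.367)
E_cell = 2.331 V, rounded to 3 dp:

2.331 V


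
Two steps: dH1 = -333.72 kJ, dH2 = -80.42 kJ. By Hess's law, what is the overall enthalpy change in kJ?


Hess's law: enthalpy is a state function, so add the step enthalpies.
dH_total = dH1 + dH2 = -333.72 + (-80.42)
dH_total = -414.14 kJ:

-414.14 kJ


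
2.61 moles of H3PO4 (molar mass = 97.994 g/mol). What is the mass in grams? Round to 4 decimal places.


mass = n * M
mass = 2.61 * 97.994
mass = 255.76434 g, rounded to 4 dp:

255.7643 g


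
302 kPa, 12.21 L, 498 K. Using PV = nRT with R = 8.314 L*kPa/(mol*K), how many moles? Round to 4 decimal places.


PV = nRT, solve for n = PV / (RT).
PV = 302 * 12.21 = 3687.42
RT = 8.314 * 498 = 4140.372
n = 3687.42 / 4140.372
n = 0.89060113 mol, rounded to 4 dp:

0.8906 mol


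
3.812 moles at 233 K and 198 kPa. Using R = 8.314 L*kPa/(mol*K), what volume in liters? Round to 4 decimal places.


PV = nRT, solve for V = nRT / P.
nRT = 3.812 * 8.314 * 233 = 7384.4615
V = 7384.4615 / 198
V = 37.2952601 L, rounded to 4 dp:

37.2953 L


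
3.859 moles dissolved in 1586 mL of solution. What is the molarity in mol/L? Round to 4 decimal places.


Convert volume to liters: V_L = V_mL / 1000.
V_L = 1586 / 1000 = 1.586 L
M = n / V_L = 3.859 / 1.586
M = 2.4331652 mol/L, rounded to 4 dp:

2.4332 mol/L


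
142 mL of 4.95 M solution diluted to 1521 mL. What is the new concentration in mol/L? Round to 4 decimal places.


Dilution: M1*V1 = M2*V2, solve for M2.
M2 = M1*V1 / V2
M2 = 4.95 * 142 / 1521
M2 = 702.9 / 1521
M2 = 0.46213018 mol/L, rounded to 4 dp:

0.4621 mol/L


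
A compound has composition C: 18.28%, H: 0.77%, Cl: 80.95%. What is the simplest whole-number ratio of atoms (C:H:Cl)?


Assume 100 g of compound, divide each mass% by atomic mass to get moles, then normalize by the smallest to get a raw atom ratio.
Moles per 100 g: C: 18.28/12.011 = 1.5219, H: 0.77/1.008 = 0.7639, Cl: 80.95/35.453 = 2.2833
Raw ratio (divide by min = 0.7639): C: 1.992, H: 1.0, Cl: 2.989
Multiply by 1 to clear fractions: C: 1.992 ~= 2, H: 1.0 ~= 1, Cl: 2.989 ~= 3
Reduce by GCD to get the simplest whole-number ratio:

2:1:3


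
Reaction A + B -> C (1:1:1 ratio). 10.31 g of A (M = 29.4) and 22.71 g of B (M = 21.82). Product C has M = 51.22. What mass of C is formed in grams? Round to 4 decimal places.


Find moles of each reactant; the smaller value is the limiting reagent in a 1:1:1 reaction, so moles_C equals moles of the limiter.
n_A = mass_A / M_A = 10.31 / 29.4 = 0.35068 mol
n_B = mass_B / M_B = 22.71 / 21.82 = 1.040788 mol
Limiting reagent: A (smaller), n_limiting = 0.35068 mol
mass_C = n_limiting * M_C = 0.35068 * 51.22
mass_C = 17.9618296 g, rounded to 4 dp:

17.9618 g


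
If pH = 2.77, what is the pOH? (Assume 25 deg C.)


At 25 deg C, pH + pOH = 14.
pOH = 14 - pH = 14 - 2.77
pOH = 11.23:

11.23


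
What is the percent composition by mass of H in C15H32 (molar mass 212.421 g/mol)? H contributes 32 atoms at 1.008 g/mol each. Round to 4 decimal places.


pct = 100 * (n_elem * M_elem) / M_total
mass_contribution = 32 * 1.008 = 32.256 g/mol
pct = 100 * 32.256 / 212.421
pct = 15.18493934 %, rounded to 4 dp:

15.1849 %


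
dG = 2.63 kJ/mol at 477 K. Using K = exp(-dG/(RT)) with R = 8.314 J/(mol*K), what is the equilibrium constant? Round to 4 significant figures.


dG is in kJ/mol; multiply by 1000 to match R in J/(mol*K).
RT = 8.314 * 477 = 3965.778 J/mol
exponent = -dG*1000 / (RT) = -(2.63*1000) / 3965.778 = -0.66317378
K = exp(-0.66317378)
K = 0.51521356, rounded to 4 significant figures:

0.5152


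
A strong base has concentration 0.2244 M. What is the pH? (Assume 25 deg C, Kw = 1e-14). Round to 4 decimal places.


A strong base dissociates completely, so [OH-] equals the given concentration.
pOH = -log10([OH-]) = -log10(0.2244) = 0.648977
pH = 14 - pOH = 14 - 0.648977
pH = 13.351023, rounded to 4 dp:

13.3510


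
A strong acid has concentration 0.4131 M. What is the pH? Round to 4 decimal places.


A strong acid dissociates completely, so [H+] equals the given concentration.
pH = -log10([H+]) = -log10(0.4131)
pH = 0.38394481, rounded to 4 dp:

0.3839


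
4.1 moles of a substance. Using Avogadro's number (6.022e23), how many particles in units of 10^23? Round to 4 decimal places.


N = n * NA, then divide by 1e23 for the requested units.
N / 1e23 = n * 6.022
N / 1e23 = 4.1 * 6.022
N / 1e23 = 24.6902, rounded to 4 dp:

24.6902


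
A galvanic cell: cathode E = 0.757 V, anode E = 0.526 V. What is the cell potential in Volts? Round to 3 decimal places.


Standard cell potential: E_cell = E_cathode - E_anode.
E_cell = 0.757 - (0.526)
E_cell = 0.231 V, rounded to 3 dp:

0.231 V


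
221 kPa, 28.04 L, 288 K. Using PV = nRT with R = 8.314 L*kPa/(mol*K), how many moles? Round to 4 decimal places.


PV = nRT, solve for n = PV / (RT).
PV = 221 * 28.04 = 6196.84
RT = 8.314 * 288 = 2394.432
n = 6196.84 / 2394.432
n = 2.58802088 mol, rounded to 4 dp:

2.5880 mol


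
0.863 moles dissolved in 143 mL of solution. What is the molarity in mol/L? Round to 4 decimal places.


Convert volume to liters: V_L = V_mL / 1000.
V_L = 143 / 1000 = 0.143 L
M = n / V_L = 0.863 / 0.143
M = 6.03496503 mol/L, rounded to 4 dp:

6.0350 mol/L


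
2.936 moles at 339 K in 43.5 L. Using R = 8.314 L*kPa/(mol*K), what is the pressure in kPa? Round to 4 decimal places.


PV = nRT, solve for P = nRT / V.
nRT = 2.936 * 8.314 * 339 = 8274.9575
P = 8274.9575 / 43.5
P = 190.22890805 kPa, rounded to 4 dp:

190.2289 kPa


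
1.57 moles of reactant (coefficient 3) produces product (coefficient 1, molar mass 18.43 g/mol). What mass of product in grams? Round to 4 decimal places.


Use the coefficient ratio to convert reactant moles to product moles, then multiply by the product's molar mass.
moles_P = moles_R * (coeff_P / coeff_R) = 1.57 * (1/3) = 0.523333
mass_P = moles_P * M_P = 0.523333 * 18.43
mass_P = 9.64502719 g, rounded to 4 dp:

9.6450 g


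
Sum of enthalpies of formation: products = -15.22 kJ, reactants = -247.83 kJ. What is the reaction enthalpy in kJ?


dH_rxn = sum(dH_f products) - sum(dH_f reactants)
dH_rxn = -15.22 - (-247.83)
dH_rxn = 232.61 kJ:

232.61 kJ


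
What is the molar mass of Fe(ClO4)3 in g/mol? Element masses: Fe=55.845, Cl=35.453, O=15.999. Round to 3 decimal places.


M = sum(count * atomic_mass) over atoms.
M = 1*55.845 + 3*35.453 + 12*15.999
M = 55.845 + 106.359 + 191.988
M = 354.192 g/mol, rounded to 3 dp:

354.192 g/mol


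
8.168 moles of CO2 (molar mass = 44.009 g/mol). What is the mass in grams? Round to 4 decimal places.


mass = n * M
mass = 8.168 * 44.009
mass = 359.465512 g, rounded to 4 dp:

359.4655 g


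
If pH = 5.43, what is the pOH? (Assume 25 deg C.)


At 25 deg C, pH + pOH = 14.
pOH = 14 - pH = 14 - 5.43
pOH = 8.57:

8.57


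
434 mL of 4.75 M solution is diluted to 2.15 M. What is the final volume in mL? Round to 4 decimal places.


Dilution: M1*V1 = M2*V2, solve for V2.
V2 = M1*V1 / M2
V2 = 4.75 * 434 / 2.15
V2 = 2061.5 / 2.15
V2 = 958.8372093 mL, rounded to 4 dp:

958.8372 mL


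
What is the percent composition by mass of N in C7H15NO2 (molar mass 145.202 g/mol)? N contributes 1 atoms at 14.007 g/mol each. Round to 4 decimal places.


pct = 100 * (n_elem * M_elem) / M_total
mass_contribution = 1 * 14.007 = 14.007 g/mol
pct = 100 * 14.007 / 145.202
pct = 9.64656134 %, rounded to 4 dp:

9.6466 %


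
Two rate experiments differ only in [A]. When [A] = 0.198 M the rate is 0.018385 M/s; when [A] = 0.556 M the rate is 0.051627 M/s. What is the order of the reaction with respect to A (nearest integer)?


Rate is proportional to [A]^n, so rate2/rate1 = ([A]2/[A]1)^n. Take logs to solve for n.
rate2/rate1 = 0.051627 / 0.018385 = 2.8081
[A]2/[A]1 = 0.556 / 0.198 = 2.8081
n = ln(2.8081) / ln(2.8081) = 1.0
Nearest integer order:

1


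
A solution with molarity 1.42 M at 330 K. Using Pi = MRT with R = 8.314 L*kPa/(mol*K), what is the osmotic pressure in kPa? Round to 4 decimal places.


Osmotic pressure (van't Hoff): Pi = M*R*T.
RT = 8.314 * 330 = 2743.62
Pi = 1.42 * 2743.62
Pi = 3895.9404 kPa, rounded to 4 dp:

3895.9404 kPa


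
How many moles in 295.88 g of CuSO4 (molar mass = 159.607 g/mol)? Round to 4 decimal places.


n = mass / M
n = 295.88 / 159.607
n = 1.8538034 mol, rounded to 4 dp:

1.8538 mol


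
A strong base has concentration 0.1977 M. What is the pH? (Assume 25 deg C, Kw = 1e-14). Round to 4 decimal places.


A strong base dissociates completely, so [OH-] equals the given concentration.
pOH = -log10([OH-]) = -log10(0.1977) = 0.703993
pH = 14 - pOH = 14 - 0.703993
pH = 13.296007, rounded to 4 dp:

13.2960


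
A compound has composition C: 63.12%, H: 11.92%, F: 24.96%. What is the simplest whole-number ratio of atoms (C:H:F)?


Assume 100 g of compound, divide each mass% by atomic mass to get moles, then normalize by the smallest to get a raw atom ratio.
Moles per 100 g: C: 63.12/12.011 = 5.2552, H: 11.92/1.008 = 11.8254, F: 24.96/18.998 = 1.3138
Raw ratio (divide by min = 1.3138): C: 4.0, H: 9.001, F: 1.0
Multiply by 1 to clear fractions: C: 4.0 ~= 4, H: 9.001 ~= 9, F: 1.0 ~= 1
Reduce by GCD to get the simplest whole-number ratio:

4:9:1


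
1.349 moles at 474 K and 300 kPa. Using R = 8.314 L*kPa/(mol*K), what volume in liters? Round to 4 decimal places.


PV = nRT, solve for V = nRT / P.
nRT = 1.349 * 8.314 * 474 = 5316.1878
V = 5316.1878 / 300
V = 17.720626 L, rounded to 4 dp:

17.7206 L


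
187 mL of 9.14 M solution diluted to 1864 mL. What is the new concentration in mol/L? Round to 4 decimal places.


Dilution: M1*V1 = M2*V2, solve for M2.
M2 = M1*V1 / V2
M2 = 9.14 * 187 / 1864
M2 = 1709.18 / 1864
M2 = 0.91694206 mol/L, rounded to 4 dp:

0.9169 mol/L


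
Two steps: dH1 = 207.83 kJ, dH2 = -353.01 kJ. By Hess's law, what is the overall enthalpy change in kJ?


Hess's law: enthalpy is a state function, so add the step enthalpies.
dH_total = dH1 + dH2 = 207.83 + (-353.01)
dH_total = -145.18 kJ:

-145.18 kJ


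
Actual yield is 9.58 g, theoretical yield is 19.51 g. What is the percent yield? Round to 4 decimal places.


% yield = 100 * actual / theoretical
% yield = 100 * 9.58 / 19.51
% yield = 49.10302409 %, rounded to 4 dp:

49.1030 %


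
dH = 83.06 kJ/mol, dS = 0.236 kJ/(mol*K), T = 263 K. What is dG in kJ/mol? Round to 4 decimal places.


Gibbs: dG = dH - T*dS (consistent units, dS already in kJ/(mol*K)).
T*dS = 263 * 0.236 = 62.068
dG = 83.06 - (62.068)
dG = 20.992 kJ/mol, rounded to 4 dp:

20.9920 kJ/mol


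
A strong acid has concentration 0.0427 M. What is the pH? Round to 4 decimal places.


A strong acid dissociates completely, so [H+] equals the given concentration.
pH = -log10([H+]) = -log10(0.0427)
pH = 1.36957212, rounded to 4 dp:

1.3696


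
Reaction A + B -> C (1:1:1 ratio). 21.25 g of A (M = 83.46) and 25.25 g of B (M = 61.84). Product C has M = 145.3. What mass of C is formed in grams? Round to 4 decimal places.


Find moles of each reactant; the smaller value is the limiting reagent in a 1:1:1 reaction, so moles_C equals moles of the limiter.
n_A = mass_A / M_A = 21.25 / 83.46 = 0.254613 mol
n_B = mass_B / M_B = 25.25 / 61.84 = 0.408312 mol
Limiting reagent: A (smaller), n_limiting = 0.254613 mol
mass_C = n_limiting * M_C = 0.254613 * 145.3
mass_C = 36.9952689 g, rounded to 4 dp:

36.9953 g


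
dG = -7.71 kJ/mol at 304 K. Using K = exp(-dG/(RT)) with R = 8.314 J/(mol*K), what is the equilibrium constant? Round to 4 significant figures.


dG is in kJ/mol; multiply by 1000 to match R in J/(mol*K).
RT = 8.314 * 304 = 2527.456 J/mol
exponent = -dG*1000 / (RT) = -(-7.71*1000) / 2527.456 = 3.05049821
K = exp(3.05049821)
K = 21.125867, rounded to 4 significant figures:

21.13


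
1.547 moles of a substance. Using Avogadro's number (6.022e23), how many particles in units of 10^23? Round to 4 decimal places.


N = n * NA, then divide by 1e23 for the requested units.
N / 1e23 = n * 6.022
N / 1e23 = 1.547 * 6.022
N / 1e23 = 9.316034, rounded to 4 dp:

9.3160


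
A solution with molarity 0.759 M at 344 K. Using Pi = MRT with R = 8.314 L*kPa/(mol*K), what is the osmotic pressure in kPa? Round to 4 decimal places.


Osmotic pressure (van't Hoff): Pi = M*R*T.
RT = 8.314 * 344 = 2860.016
Pi = 0.759 * 2860.016
Pi = 2170.752144 kPa, rounded to 4 dp:

2170.7521 kPa


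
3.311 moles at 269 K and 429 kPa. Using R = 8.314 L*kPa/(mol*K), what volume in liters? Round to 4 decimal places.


PV = nRT, solve for V = nRT / P.
nRT = 3.311 * 8.314 * 269 = 7404.9389
V = 7404.9389 / 429
V = 17.26092984 L, rounded to 4 dp:

17.2609 L


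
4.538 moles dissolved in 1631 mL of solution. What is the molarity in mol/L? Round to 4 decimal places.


Convert volume to liters: V_L = V_mL / 1000.
V_L = 1631 / 1000 = 1.631 L
M = n / V_L = 4.538 / 1.631
M = 2.78234212 mol/L, rounded to 4 dp:

2.7823 mol/L


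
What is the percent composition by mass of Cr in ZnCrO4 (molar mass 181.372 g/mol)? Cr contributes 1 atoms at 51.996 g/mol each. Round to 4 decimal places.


pct = 100 * (n_elem * M_elem) / M_total
mass_contribution = 1 * 51.996 = 51.996 g/mol
pct = 100 * 51.996 / 181.372
pct = 28.66815164 %, rounded to 4 dp:

28.6682 %


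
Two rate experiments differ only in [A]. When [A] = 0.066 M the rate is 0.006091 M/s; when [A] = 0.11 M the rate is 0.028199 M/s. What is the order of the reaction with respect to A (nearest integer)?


Rate is proportional to [A]^n, so rate2/rate1 = ([A]2/[A]1)^n. Take logs to solve for n.
rate2/rate1 = 0.028199 / 0.006091 = 4.6296
[A]2/[A]1 = 0.11 / 0.066 = 1.6667
n = ln(4.6296) / ln(1.6667) = 3.0
Nearest integer order:

3


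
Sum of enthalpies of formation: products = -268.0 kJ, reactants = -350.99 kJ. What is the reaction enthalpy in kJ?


dH_rxn = sum(dH_f products) - sum(dH_f reactants)
dH_rxn = -268.0 - (-350.99)
dH_rxn = 82.99 kJ:

82.99 kJ


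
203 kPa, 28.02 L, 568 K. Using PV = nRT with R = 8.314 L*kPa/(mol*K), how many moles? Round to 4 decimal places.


PV = nRT, solve for n = PV / (RT).
PV = 203 * 28.02 = 5688.06
RT = 8.314 * 568 = 4722.352
n = 5688.06 / 4722.352
n = 1.20449725 mol, rounded to 4 dp:

1.2045 mol


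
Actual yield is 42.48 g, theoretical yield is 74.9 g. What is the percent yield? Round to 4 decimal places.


% yield = 100 * actual / theoretical
% yield = 100 * 42.48 / 74.9
% yield = 56.71562083 %, rounded to 4 dp:

56.7156 %


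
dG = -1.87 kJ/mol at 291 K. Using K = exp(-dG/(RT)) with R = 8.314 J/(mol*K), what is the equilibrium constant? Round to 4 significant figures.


dG is in kJ/mol; multiply by 1000 to match R in J/(mol*K).
RT = 8.314 * 291 = 2419.374 J/mol
exponent = -dG*1000 / (RT) = -(-1.87*1000) / 2419.374 = 0.77292721
K = exp(0.77292721)
K = 2.1660976, rounded to 4 significant figures:

2.166


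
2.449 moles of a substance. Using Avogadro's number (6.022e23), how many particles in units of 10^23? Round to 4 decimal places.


N = n * NA, then divide by 1e23 for the requested units.
N / 1e23 = n * 6.022
N / 1e23 = 2.449 * 6.022
N / 1e23 = 14.747878, rounded to 4 dp:

14.7479


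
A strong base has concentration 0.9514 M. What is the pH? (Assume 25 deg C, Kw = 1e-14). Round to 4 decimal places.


A strong base dissociates completely, so [OH-] equals the given concentration.
pOH = -log10([OH-]) = -log10(0.9514) = 0.021637
pH = 14 - pOH = 14 - 0.021637
pH = 13.978363, rounded to 4 dp:

13.9784


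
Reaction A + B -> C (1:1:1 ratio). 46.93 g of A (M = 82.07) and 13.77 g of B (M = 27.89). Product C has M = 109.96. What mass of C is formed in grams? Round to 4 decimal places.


Find moles of each reactant; the smaller value is the limiting reagent in a 1:1:1 reaction, so moles_C equals moles of the limiter.
n_A = mass_A / M_A = 46.93 / 82.07 = 0.571829 mol
n_B = mass_B / M_B = 13.77 / 27.89 = 0.493725 mol
Limiting reagent: B (smaller), n_limiting = 0.493725 mol
mass_C = n_limiting * M_C = 0.493725 * 109.96
mass_C = 54.290001 g, rounded to 4 dp:

54.2900 g


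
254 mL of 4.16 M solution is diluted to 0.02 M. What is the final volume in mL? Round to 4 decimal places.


Dilution: M1*V1 = M2*V2, solve for V2.
V2 = M1*V1 / M2
V2 = 4.16 * 254 / 0.02
V2 = 1056.64 / 0.02
V2 = 52832.0 mL, rounded to 4 dp:

52832.0000 mL


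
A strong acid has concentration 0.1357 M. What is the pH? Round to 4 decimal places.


A strong acid dissociates completely, so [H+] equals the given concentration.
pH = -log10([H+]) = -log10(0.1357)
pH = 0.86742015, rounded to 4 dp:

0.8674


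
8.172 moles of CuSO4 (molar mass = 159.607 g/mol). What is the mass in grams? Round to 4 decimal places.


mass = n * M
mass = 8.172 * 159.607
mass = 1304.308404 g, rounded to 4 dp:

1304.3084 g


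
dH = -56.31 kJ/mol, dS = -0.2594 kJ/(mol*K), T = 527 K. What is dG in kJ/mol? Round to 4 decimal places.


Gibbs: dG = dH - T*dS (consistent units, dS already in kJ/(mol*K)).
T*dS = 527 * -0.2594 = -136.7038
dG = -56.31 - (-136.7038)
dG = 80.3938 kJ/mol, rounded to 4 dp:

80.3938 kJ/mol


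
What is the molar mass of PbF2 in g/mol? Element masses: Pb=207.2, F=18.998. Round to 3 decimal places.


M = sum(count * atomic_mass) over atoms.
M = 1*207.2 + 2*18.998
M = 207.2 + 37.996
M = 245.196 g/mol, rounded to 3 dp:

245.196 g/mol


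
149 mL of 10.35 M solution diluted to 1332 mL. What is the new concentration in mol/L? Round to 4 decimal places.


Dilution: M1*V1 = M2*V2, solve for M2.
M2 = M1*V1 / V2
M2 = 10.35 * 149 / 1332
M2 = 1542.15 / 1332
M2 = 1.15777027 mol/L, rounded to 4 dp:

1.1578 mol/L


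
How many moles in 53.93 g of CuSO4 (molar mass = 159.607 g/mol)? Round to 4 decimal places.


n = mass / M
n = 53.93 / 159.607
n = 0.33789245 mol, rounded to 4 dp:

0.3379 mol


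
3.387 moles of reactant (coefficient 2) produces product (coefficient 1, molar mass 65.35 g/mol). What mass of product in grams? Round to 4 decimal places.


Use the coefficient ratio to convert reactant moles to product moles, then multiply by the product's molar mass.
moles_P = moles_R * (coeff_P / coeff_R) = 3.387 * (1/2) = 1.6935
mass_P = moles_P * M_P = 1.6935 * 65.35
mass_P = 110.670225 g, rounded to 4 dp:

110.6702 g


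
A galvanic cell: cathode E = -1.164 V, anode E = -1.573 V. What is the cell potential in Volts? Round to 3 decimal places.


Standard cell potential: E_cell = E_cathode - E_anode.
E_cell = -1.164 - (-1.573)
E_cell = 0.409 V, rounded to 3 dp:

0.409 V


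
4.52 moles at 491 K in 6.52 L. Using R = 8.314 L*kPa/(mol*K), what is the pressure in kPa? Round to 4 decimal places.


PV = nRT, solve for P = nRT / V.
nRT = 4.52 * 8.314 * 491 = 18451.4265
P = 18451.4265 / 6.52
P = 2829.97338957 kPa, rounded to 4 dp:

2829.9734 kPa


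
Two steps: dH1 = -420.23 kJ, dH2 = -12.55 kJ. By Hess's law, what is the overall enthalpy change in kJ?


Hess's law: enthalpy is a state function, so add the step enthalpies.
dH_total = dH1 + dH2 = -420.23 + (-12.55)
dH_total = -432.78 kJ:

-432.78 kJ


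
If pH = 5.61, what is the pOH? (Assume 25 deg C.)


At 25 deg C, pH + pOH = 14.
pOH = 14 - pH = 14 - 5.61
pOH = 8.39:

8.39


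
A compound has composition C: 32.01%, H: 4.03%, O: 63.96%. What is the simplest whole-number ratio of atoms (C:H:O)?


Assume 100 g of compound, divide each mass% by atomic mass to get moles, then normalize by the smallest to get a raw atom ratio.
Moles per 100 g: C: 32.01/12.011 = 2.6651, H: 4.03/1.008 = 3.998, O: 63.96/15.999 = 3.9977
Raw ratio (divide by min = 2.6651): C: 1.0, H: 1.5, O: 1.5
Multiply by 2 to clear fractions: C: 2.0 ~= 2, H: 3.0 ~= 3, O: 3.0 ~= 3
Reduce by GCD to get the simplest whole-number ratio:

2:3:3


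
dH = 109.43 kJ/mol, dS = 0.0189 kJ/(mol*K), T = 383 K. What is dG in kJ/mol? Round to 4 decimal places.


Gibbs: dG = dH - T*dS (consistent units, dS already in kJ/(mol*K)).
T*dS = 383 * 0.0189 = 7.2387
dG = 109.43 - (7.2387)
dG = 102.1913 kJ/mol, rounded to 4 dp:

102.1913 kJ/mol


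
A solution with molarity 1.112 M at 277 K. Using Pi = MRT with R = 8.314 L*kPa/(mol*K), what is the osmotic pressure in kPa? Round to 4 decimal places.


Osmotic pressure (van't Hoff): Pi = M*R*T.
RT = 8.314 * 277 = 2302.978
Pi = 1.112 * 2302.978
Pi = 2560.911536 kPa, rounded to 4 dp:

2560.9115 kPa


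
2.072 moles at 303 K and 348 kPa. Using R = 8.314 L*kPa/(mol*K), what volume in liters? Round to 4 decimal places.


PV = nRT, solve for V = nRT / P.
nRT = 2.072 * 8.314 * 303 = 5219.6622
V = 5219.6622 / 348
V = 14.99902931 L, rounded to 4 dp:

14.9990 L


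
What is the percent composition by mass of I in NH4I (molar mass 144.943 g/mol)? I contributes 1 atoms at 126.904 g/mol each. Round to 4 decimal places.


pct = 100 * (n_elem * M_elem) / M_total
mass_contribution = 1 * 126.904 = 126.904 g/mol
pct = 100 * 126.904 / 144.943
pct = 87.55441794 %, rounded to 4 dp:

87.5544 %


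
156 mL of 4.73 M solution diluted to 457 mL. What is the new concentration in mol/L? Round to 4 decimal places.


Dilution: M1*V1 = M2*V2, solve for M2.
M2 = M1*V1 / V2
M2 = 4.73 * 156 / 457
M2 = 737.88 / 457
M2 = 1.61461707 mol/L, rounded to 4 dp:

1.6146 mol/L


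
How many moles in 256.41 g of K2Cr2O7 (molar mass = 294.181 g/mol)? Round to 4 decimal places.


n = mass / M
n = 256.41 / 294.181
n = 0.87160626 mol, rounded to 4 dp:

0.8716 mol


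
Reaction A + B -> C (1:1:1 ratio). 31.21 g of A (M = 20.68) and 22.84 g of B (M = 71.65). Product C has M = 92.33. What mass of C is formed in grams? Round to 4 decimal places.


Find moles of each reactant; the smaller value is the limiting reagent in a 1:1:1 reaction, so moles_C equals moles of the limiter.
n_A = mass_A / M_A = 31.21 / 20.68 = 1.509188 mol
n_B = mass_B / M_B = 22.84 / 71.65 = 0.318772 mol
Limiting reagent: B (smaller), n_limiting = 0.318772 mol
mass_C = n_limiting * M_C = 0.318772 * 92.33
mass_C = 29.43221876 g, rounded to 4 dp:

29.4322 g


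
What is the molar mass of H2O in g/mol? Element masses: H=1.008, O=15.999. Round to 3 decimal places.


M = sum(count * atomic_mass) over atoms.
M = 2*1.008 + 1*15.999
M = 2.016 + 15.999
M = 18.015 g/mol, rounded to 3 dp:

18.015 g/mol


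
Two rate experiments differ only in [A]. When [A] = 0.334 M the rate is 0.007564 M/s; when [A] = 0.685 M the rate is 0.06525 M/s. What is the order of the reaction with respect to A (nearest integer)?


Rate is proportional to [A]^n, so rate2/rate1 = ([A]2/[A]1)^n. Take logs to solve for n.
rate2/rate1 = 0.06525 / 0.007564 = 8.6264
[A]2/[A]1 = 0.685 / 0.334 = 2.0509
n = ln(8.6264) / ln(2.0509) = 3.0
Nearest integer order:

3


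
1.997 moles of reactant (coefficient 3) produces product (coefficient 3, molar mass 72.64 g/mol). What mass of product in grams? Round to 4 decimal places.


Use the coefficient ratio to convert reactant moles to product moles, then multiply by the product's molar mass.
moles_P = moles_R * (coeff_P / coeff_R) = 1.997 * (3/3) = 1.997
mass_P = moles_P * M_P = 1.997 * 72.64
mass_P = 145.06208 g, rounded to 4 dp:

145.0621 g


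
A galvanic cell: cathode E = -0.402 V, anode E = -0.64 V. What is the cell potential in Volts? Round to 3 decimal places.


Standard cell potential: E_cell = E_cathode - E_anode.
E_cell = -0.402 - (-0.64)
E_cell = 0.238 V, rounded to 3 dp:

0.238 V


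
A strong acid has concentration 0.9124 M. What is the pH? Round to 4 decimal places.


A strong acid dissociates completely, so [H+] equals the given concentration.
pH = -log10([H+]) = -log10(0.9124)
pH = 0.03981472, rounded to 4 dp:

0.0398


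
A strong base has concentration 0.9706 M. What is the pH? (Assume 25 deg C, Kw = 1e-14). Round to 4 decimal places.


A strong base dissociates completely, so [OH-] equals the given concentration.
pOH = -log10([OH-]) = -log10(0.9706) = 0.01296
pH = 14 - pOH = 14 - 0.01296
pH = 13.98704, rounded to 4 dp:

13.9870


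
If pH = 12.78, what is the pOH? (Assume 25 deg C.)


At 25 deg C, pH + pOH = 14.
pOH = 14 - pH = 14 - 12.78
pOH = 1.22:

1.22


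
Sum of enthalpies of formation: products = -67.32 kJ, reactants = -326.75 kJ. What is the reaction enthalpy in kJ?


dH_rxn = sum(dH_f products) - sum(dH_f reactants)
dH_rxn = -67.32 - (-326.75)
dH_rxn = 259.43 kJ:

259.43 kJ


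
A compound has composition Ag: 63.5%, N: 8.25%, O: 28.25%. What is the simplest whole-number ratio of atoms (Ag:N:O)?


Assume 100 g of compound, divide each mass% by atomic mass to get moles, then normalize by the smallest to get a raw atom ratio.
Moles per 100 g: Ag: 63.5/107.868 = 0.5887, N: 8.25/14.007 = 0.589, O: 28.25/15.999 = 1.7657
Raw ratio (divide by min = 0.5887): Ag: 1.0, N: 1.001, O: 2.999
Multiply by 1 to clear fractions: Ag: 1.0 ~= 1, N: 1.001 ~= 1, O: 2.999 ~= 3
Reduce by GCD to get the simplest whole-number ratio:

1:1:3


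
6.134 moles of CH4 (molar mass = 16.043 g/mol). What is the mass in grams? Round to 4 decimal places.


mass = n * M
mass = 6.134 * 16.043
mass = 98.407762 g, rounded to 4 dp:

98.4078 g


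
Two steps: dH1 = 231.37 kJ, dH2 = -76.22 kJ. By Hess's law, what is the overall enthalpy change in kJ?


Hess's law: enthalpy is a state function, so add the step enthalpies.
dH_total = dH1 + dH2 = 231.37 + (-76.22)
dH_total = 155.15 kJ:

155.15 kJ


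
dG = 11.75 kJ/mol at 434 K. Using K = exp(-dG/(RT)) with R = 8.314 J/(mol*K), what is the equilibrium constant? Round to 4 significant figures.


dG is in kJ/mol; multiply by 1000 to match R in J/(mol*K).
RT = 8.314 * 434 = 3608.276 J/mol
exponent = -dG*1000 / (RT) = -(11.75*1000) / 3608.276 = -3.25640278
K = exp(-3.25640278)
K = 0.038526738, rounded to 4 significant figures:

0.03853
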